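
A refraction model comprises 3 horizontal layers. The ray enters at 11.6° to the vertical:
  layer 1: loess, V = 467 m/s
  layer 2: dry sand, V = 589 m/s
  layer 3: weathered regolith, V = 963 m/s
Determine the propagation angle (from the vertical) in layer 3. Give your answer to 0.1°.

24.5°

Ray parameter p = sin 11.6° / 467 = 4.3057e-04 s/m.
sin θ_3 = p·V_3 = 4.3057e-04 × 963 = 0.4146.
θ_3 = 24.50° from the vertical.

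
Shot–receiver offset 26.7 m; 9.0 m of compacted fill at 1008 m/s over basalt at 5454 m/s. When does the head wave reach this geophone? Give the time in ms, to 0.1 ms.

22.4 ms

θ_c = arcsin(V₁/V₂) = arcsin(1008/5454) = 10.65°, cos θ_c = 0.9828.
Intercept time tᵢ = 2h cos θ_c / V₁ = 2·9.0·0.9828/1008 = 0.01755 s.
t = x/V₂ + tᵢ = 26.7/5454 + 0.01755 = 0.02245 s.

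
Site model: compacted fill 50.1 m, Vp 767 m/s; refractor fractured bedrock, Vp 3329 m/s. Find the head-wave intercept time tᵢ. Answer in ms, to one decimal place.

θ_c = arcsin(V₁/V₂) = arcsin(767/3329) = 13.32°; cos θ_c = 0.9731.
tᵢ = 2h·cos θ_c / V₁ = 2·50.1·0.9731 / 767 = 0.12712 s.

127.1 ms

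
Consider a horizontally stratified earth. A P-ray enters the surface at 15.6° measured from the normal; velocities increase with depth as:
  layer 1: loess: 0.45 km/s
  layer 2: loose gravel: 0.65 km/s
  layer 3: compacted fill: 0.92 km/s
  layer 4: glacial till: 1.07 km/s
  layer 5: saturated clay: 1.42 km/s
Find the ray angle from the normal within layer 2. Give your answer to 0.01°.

Ray parameter p = sin 15.6° / 0.45 = 5.9760e-01 s/km.
sin θ_2 = p·V_2 = 5.9760e-01 × 0.65 = 0.3884.
θ_2 = 22.86° from the vertical.

22.86°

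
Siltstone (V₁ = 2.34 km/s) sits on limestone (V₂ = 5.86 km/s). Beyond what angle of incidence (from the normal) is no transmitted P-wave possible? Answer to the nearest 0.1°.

23.5°

Critical incidence: sin θ_c = V₁/V₂ = 2.34/5.86 = 0.3993.
θ_c = arcsin 0.3993 = 23.54°.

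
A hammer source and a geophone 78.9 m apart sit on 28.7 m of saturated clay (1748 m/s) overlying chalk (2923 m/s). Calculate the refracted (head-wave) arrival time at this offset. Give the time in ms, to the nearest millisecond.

θ_c = arcsin(V₁/V₂) = arcsin(1748/2923) = 36.73°, cos θ_c = 0.8015.
Intercept time tᵢ = 2h cos θ_c / V₁ = 2·28.7·0.8015/1748 = 0.02632 s.
t = x/V₂ + tᵢ = 78.9/2923 + 0.02632 = 0.05331 s.

53 ms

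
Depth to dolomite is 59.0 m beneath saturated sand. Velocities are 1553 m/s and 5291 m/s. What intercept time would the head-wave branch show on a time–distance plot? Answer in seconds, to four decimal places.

0.0726 s

tᵢ = 2h·√(V₂²−V₁²)/(V₁V₂).
√(V₂²−V₁²) = √(5291²−1553²) = 5058.0 m/s.
tᵢ = 2·59.0·5058.0/(1553·5291) = 0.07264 s.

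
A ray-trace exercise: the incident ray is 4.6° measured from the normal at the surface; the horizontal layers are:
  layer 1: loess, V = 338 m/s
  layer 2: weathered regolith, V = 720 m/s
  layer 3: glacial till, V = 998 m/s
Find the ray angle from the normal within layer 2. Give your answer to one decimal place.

Snell's law across each interface conserves sin θ / V, so sin θ_2 = V_2·sin θ₁/V₁.
sin θ_2 = 720 × sin 4.6° / 338 = 0.1708.
θ_2 = arcsin 0.1708 = 9.84°.

9.8°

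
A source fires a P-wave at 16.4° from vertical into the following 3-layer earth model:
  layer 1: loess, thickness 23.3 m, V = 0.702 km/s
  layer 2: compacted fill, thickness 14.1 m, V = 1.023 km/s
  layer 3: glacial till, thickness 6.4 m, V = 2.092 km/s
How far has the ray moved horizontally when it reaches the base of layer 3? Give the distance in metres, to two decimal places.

Apply Snell's law at each interface; in layer i the horizontal offset is hᵢ·tan θᵢ.
Layer 1: θ = 16.40°; offset = 23.3·tan 16.40° = 6.8576 m.
Layer 2: sin θ = 1.023·sin 16.4°/0.702 = 0.4114, θ = 24.30°; offset = 14.1·tan 24.30° = 6.3651 m.
Layer 3: sin θ = 2.092·sin 16.4°/0.702 = 0.8414, θ = 57.29°; offset = 6.4·tan 57.29° = 9.9643 m.
Σ offsets = 23.1870 m.

23.19 m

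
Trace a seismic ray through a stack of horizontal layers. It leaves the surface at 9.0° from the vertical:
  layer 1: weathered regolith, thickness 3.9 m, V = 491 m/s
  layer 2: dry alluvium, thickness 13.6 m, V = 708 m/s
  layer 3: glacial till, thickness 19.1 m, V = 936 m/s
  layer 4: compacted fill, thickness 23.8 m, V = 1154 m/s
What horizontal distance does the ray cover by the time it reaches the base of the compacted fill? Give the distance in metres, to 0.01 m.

19.14 m

Ray parameter p = sin 9.0° / 491 m/s = 3.1860e-04 s/m.
Layer 1: θ = 9.00°; offset = 3.9·tan 9.00° = 0.6177 m.
Layer 2: sin θ = p·708 = 0.2256 → θ = 13.04°; offset = 13.6·tan 13.04° = 3.1489 m.
Layer 3: sin θ = p·936 = 0.2982 → θ = 17.35°; offset = 19.1·tan 17.35° = 5.9674 m.
Layer 4: sin θ = p·1154 = 0.3677 → θ = 21.57°; offset = 23.8·tan 21.57° = 9.4096 m.
Summing the layer offsets gives 19.1436 m.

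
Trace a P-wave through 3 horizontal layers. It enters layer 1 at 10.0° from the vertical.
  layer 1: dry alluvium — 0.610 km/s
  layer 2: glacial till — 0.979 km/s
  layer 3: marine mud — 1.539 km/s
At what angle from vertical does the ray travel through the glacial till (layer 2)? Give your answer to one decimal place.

Ray parameter p = sin 10.0° / 0.610 = 2.8467e-01 s/km.
sin θ_2 = p·V_2 = 2.8467e-01 × 0.979 = 0.2787.
θ_2 = arcsin 0.2787 = 16.18°.

16.2°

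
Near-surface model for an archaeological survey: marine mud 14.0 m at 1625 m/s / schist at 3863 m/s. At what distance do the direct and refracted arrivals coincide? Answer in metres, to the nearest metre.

θ_c = arcsin(1625/3863) = 24.88°, so cos θ_c = 0.9072 and tᵢ = 2h cos θ_c/V₁ = 0.0156 s.
At crossover x/V₁ = x/V₂ + tᵢ ⇒ x = tᵢ/(1/V₁ − 1/V₂) = 0.01563/(6.1538e-04 − 2.5887e-04) = 43.85 m.

44 m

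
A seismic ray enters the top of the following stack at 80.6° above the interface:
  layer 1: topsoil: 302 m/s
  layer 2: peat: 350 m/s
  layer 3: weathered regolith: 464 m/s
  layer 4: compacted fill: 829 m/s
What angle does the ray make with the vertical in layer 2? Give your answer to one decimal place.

10.9°

From the normal: θ₁ = 90° − 80.6° = 9.4°.
Snell's law across each interface conserves sin θ / V, so sin θ_2 = V_2·sin θ₁/V₁.
sin θ_2 = 350 × sin 9.4° / 302 = 0.1893.
θ_2 = 10.91° from the vertical.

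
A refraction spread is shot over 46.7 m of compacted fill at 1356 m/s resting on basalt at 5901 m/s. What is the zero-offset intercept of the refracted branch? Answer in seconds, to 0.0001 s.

0.0670 s

θ_c = arcsin(V₁/V₂) = arcsin(1356/5901) = 13.28°; cos θ_c = 0.9732.
tᵢ = 2h·cos θ_c / V₁ = 2·46.7·0.9732 / 1356 = 0.06704 s.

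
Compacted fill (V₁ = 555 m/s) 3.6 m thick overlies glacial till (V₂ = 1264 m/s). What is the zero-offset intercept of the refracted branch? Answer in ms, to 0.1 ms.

11.7 ms

tᵢ = 2h·√(V₂²−V₁²)/(V₁V₂).
√(V₂²−V₁²) = √(1264²−555²) = 1135.6 m/s.
tᵢ = 2·3.6·1135.6/(555·1264) = 0.01166 s.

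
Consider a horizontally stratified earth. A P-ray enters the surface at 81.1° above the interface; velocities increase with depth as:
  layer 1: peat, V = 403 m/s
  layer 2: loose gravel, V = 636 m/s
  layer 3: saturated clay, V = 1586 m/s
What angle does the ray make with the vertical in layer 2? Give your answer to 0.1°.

14.1°

From the normal: θ₁ = 90° − 81.1° = 8.9°.
Ray parameter p = sin 8.9° / 403 = 3.8390e-04 s/m.
sin θ_2 = p·V_2 = 3.8390e-04 × 636 = 0.2442.
θ_2 = 14.13° from the vertical.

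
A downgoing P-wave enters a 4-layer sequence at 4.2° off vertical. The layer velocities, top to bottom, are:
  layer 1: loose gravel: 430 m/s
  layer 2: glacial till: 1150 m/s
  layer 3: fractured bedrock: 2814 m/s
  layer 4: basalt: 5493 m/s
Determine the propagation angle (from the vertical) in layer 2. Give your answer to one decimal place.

Ray parameter p = sin 4.2° / 430 = 1.7032e-04 s/m.
sin θ_2 = p·V_2 = 1.7032e-04 × 1150 = 0.1959.
θ_2 = 11.30° from the vertical.

11.3°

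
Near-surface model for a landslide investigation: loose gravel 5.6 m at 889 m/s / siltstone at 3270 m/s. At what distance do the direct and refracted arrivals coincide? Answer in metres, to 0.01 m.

14.80 m

x_cross = 2h·√((V₂+V₁)/(V₂−V₁)).
(V₂+V₁)/(V₂−V₁) = (3270+889)/(3270−889) = 1.7467; √ = 1.3216.
x_cross = 2·5.6·1.3216 = 14.80 m.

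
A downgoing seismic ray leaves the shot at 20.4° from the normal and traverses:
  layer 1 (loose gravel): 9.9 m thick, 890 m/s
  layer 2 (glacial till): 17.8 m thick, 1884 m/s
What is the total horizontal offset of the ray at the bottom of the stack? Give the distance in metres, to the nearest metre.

p = sin θ₁/V₁ = sin 20.4°/890 = 3.9165e-04 s/m is conserved through the stack.
Layer 1: θ = 20.40°; offset = 9.9·tan 20.40° = 3.682 m.
Layer 2: sin θ = p·1884 = 0.7379 → θ = 47.55°; offset = 17.8·tan 47.55° = 19.460 m.
Summing the layer offsets gives 23.142 m.

23 m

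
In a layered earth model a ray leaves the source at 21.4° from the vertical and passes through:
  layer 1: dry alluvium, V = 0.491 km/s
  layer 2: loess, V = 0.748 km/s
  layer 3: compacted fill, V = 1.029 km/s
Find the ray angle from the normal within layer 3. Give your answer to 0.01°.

49.88°

Snell's law across each interface conserves sin θ / V, so sin θ_3 = V_3·sin θ₁/V₁.
sin θ_3 = 1.029 × sin 21.4° / 0.491 = 0.7647.
θ_3 = arcsin 0.7647 = 49.88°.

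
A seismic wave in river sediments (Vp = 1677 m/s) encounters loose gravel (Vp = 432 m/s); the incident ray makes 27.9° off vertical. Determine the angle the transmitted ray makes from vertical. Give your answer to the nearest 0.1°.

6.9°

sin θ₁/V₁ = sin θ₂/V₂ ⇒ sin θ₂ = 432·sin 27.9°/1677 = 432·0.4679/1677 = 0.1205.
θ₂ = sin⁻¹(0.1205) = 6.92° (from vertical).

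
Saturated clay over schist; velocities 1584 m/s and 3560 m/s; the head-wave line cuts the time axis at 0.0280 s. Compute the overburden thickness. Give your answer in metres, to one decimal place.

24.8 m

θ_c = arcsin(1584/3560) = 26.42°; cos θ_c = 0.8956.
tᵢ = 2h cos θ_c/V₁ ⇒ h = tᵢ·V₁/(2 cos θ_c) = 0.028·1584/(2·0.8956) = 24.76 m.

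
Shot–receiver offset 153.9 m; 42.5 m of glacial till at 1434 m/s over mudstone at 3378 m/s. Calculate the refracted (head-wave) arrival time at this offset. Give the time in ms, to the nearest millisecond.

99 ms

t = x/V₂ + 2h·√(V₂²−V₁²)/(V₁V₂).
√(V₂²−V₁²) = √(3378²−1434²) = 3058.5 m/s; delay term = 2·42.5·3058.5/(1434·3378) = 0.05367 s.
t = 153.9/3378 + 0.05367 = 0.09923 s.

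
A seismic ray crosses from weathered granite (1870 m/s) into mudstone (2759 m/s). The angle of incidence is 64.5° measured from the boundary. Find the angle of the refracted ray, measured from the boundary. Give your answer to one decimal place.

50.6°

Convert to the normal: θ₁ = 90° − 64.5° = 25.5°.
sin θ₁/V₁ = sin θ₂/V₂ ⇒ sin θ₂ = 2759·sin 25.5°/1870 = 2759·0.4305/1870 = 0.6352.
θ₂ = arcsin 0.6352 = 39.43° from the normal.
From the interface: 90° − 39.43° = 50.57°.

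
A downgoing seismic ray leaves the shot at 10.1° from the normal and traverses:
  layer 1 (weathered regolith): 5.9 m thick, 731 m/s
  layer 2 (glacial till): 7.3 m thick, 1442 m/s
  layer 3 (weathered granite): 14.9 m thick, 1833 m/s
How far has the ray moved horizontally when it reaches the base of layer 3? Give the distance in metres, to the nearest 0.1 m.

11.0 m

Apply Snell's law at each interface; in layer i the horizontal offset is hᵢ·tan θᵢ.
Layer 1: θ = 10.10°; offset = 5.9·tan 10.10° = 1.051 m.
Layer 2: sin θ = 1442·sin 10.1°/731 = 0.3459, θ = 20.24°; offset = 7.3·tan 20.24° = 2.692 m.
Layer 3: sin θ = 1833·sin 10.1°/731 = 0.4397, θ = 26.09°; offset = 14.9·tan 26.09° = 7.295 m.
Σ offsets = 11.038 m.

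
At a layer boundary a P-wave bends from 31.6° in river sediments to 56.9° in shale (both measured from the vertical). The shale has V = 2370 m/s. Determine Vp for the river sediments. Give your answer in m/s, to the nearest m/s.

1482 m/s

Snell's law: sin 31.6°/V₁ = sin 56.9°/V₂.
V₁ = V₂·sin 31.6°/sin 56.9° = 2370 × 0.6255 = 1482.41 m/s.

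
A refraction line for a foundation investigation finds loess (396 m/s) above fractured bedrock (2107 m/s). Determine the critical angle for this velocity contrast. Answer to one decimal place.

At critical incidence the refracted ray runs along the interface (θ₂ = 90°), so sin θ_c = V₁/V₂.
θ_c = arcsin(396/2107) = arcsin 0.1879 = 10.83°.

10.8°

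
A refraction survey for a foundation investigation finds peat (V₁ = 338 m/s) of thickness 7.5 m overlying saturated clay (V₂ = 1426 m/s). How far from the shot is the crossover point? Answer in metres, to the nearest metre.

θ_c = arcsin(338/1426) = 13.71°, so cos θ_c = 0.9715 and tᵢ = 2h cos θ_c/V₁ = 0.0431 s.
At crossover x/V₁ = x/V₂ + tᵢ ⇒ x = tᵢ/(1/V₁ − 1/V₂) = 0.04311/(2.9586e-03 − 7.0126e-04) = 19.10 m.

19 m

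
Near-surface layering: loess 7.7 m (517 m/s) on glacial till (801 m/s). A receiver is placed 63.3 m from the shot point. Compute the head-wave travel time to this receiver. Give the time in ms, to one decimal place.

101.8 ms

θ_c = arcsin(V₁/V₂) = arcsin(517/801) = 40.20°, cos θ_c = 0.7638.
Intercept time tᵢ = 2h cos θ_c / V₁ = 2·7.7·0.7638/517 = 0.02275 s.
t = x/V₂ + tᵢ = 63.3/801 + 0.02275 = 0.10178 s.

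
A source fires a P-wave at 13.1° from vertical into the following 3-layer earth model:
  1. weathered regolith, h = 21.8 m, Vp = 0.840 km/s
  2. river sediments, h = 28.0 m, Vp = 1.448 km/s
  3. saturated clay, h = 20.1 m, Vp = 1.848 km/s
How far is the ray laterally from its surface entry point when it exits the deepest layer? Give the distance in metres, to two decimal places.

p = sin θ₁/V₁ = sin 13.1°/0.840 = 2.6982e-01 s/km is conserved through the stack.
Layer 1: θ = 13.10°; offset = 21.8·tan 13.10° = 5.0730 m.
Layer 2: sin θ = p·1.448 = 0.3907 → θ = 23.00°; offset = 28.0·tan 23.00° = 11.8843 m.
Layer 3: sin θ = p·1.848 = 0.4986 → θ = 29.91°; offset = 20.1·tan 29.91° = 11.5625 m.
Total horizontal offset = 28.5198 m.

28.52 m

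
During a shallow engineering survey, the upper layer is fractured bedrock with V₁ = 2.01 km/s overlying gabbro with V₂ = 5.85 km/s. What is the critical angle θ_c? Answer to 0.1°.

Critical incidence: sin θ_c = V₁/V₂ = 2.01/5.85 = 0.3436.
θ_c = arcsin 0.3436 = 20.10°.

20.1°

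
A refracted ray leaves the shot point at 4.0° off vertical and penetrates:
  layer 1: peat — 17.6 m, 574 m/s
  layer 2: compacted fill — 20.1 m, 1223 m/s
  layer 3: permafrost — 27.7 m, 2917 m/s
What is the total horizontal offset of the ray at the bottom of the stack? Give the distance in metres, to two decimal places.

Ray parameter p = sin 4.0° / 574 m/s = 1.2153e-04 s/m.
Layer 1: θ = 4.00°; offset = 17.6·tan 4.00° = 1.2307 m.
Layer 2: sin θ = p·1223 = 0.1486 → θ = 8.55°; offset = 20.1·tan 8.55° = 3.0210 m.
Layer 3: sin θ = p·2917 = 0.3545 → θ = 20.76°; offset = 27.7·tan 20.76° = 10.5015 m.
Summing the layer offsets gives 14.7531 m.

14.75 m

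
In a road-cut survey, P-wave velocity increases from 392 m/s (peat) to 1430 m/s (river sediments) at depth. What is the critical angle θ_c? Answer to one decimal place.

15.9°

Critical incidence: sin θ_c = V₁/V₂ = 392/1430 = 0.2741.
θ_c = arcsin 0.2741 = 15.91°.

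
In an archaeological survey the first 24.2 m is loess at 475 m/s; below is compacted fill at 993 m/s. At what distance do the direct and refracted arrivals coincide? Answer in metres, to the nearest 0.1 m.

x_cross = 2h·√((V₂+V₁)/(V₂−V₁)).
(V₂+V₁)/(V₂−V₁) = (993+475)/(993−475) = 2.8340; √ = 1.6834.
x_cross = 2·24.2·1.6834 = 81.48 m.

81.5 m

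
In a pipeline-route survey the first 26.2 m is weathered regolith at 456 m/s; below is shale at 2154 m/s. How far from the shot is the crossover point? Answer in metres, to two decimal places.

θ_c = arcsin(456/2154) = 12.22°, so cos θ_c = 0.9773 and tᵢ = 2h cos θ_c/V₁ = 0.1123 s.
At crossover x/V₁ = x/V₂ + tᵢ ⇒ x = tᵢ/(1/V₁ − 1/V₂) = 0.11231/(2.1930e-03 − 4.6425e-04) = 64.97 m.

64.97 m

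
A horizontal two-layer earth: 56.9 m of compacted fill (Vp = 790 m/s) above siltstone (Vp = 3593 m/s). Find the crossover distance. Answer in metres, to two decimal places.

θ_c = arcsin(790/3593) = 12.70°, so cos θ_c = 0.9755 and tᵢ = 2h cos θ_c/V₁ = 0.1405 s.
At crossover x/V₁ = x/V₂ + tᵢ ⇒ x = tᵢ/(1/V₁ − 1/V₂) = 0.14053/(1.2658e-03 − 2.7832e-04) = 142.30 m.

142.30 m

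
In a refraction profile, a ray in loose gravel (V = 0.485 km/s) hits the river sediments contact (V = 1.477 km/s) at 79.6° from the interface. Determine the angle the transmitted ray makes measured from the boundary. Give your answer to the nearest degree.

Angle from the normal: 90° − 79.6° = 10.4°.
Snell's law: sin θ₂ = (V₂/V₁)·sin θ₁ = (1.477/0.485)·sin 10.4° = 0.5497.
θ₂ = arcsin 0.5497 = 33.35° from the normal.
From the interface: 90° − 33.35° = 56.65°.

57°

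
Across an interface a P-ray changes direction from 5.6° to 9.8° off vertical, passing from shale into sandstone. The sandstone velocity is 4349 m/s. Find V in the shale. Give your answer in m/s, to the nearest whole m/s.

sin 5.6° = 0.0976; sin 9.8° = 0.1702.
V₁ = V₂·(sin θ₁/sin θ₂) = 4349·(0.0976/0.1702) = 2493.33 m/s.

2493 m/s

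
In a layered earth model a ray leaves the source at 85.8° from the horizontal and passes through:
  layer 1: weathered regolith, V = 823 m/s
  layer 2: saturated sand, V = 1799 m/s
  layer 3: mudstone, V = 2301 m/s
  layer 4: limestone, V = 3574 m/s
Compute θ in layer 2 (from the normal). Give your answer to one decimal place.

From the normal: θ₁ = 90° − 85.8° = 4.2°.
Ray parameter p = sin 4.2° / 823 = 8.8989e-05 s/m.
sin θ_2 = p·V_2 = 8.8989e-05 × 1799 = 0.1601.
θ_2 = arcsin 0.1601 = 9.21°.

9.2°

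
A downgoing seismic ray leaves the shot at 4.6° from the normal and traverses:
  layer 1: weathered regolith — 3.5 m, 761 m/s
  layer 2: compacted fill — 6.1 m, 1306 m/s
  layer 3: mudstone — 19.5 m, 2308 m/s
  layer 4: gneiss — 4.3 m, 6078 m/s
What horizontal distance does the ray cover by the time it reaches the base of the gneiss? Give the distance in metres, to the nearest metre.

10 m

p = sin θ₁/V₁ = sin 4.6°/761 = 1.0539e-04 s/m is conserved through the stack.
Layer 1: θ = 4.60°; offset = 3.5·tan 4.60° = 0.282 m.
Layer 2: sin θ = p·1306 = 0.1376 → θ = 7.91°; offset = 6.1·tan 7.91° = 0.848 m.
Layer 3: sin θ = p·2308 = 0.2432 → θ = 14.08°; offset = 19.5·tan 14.08° = 4.890 m.
Layer 4: sin θ = p·6078 = 0.6405 → θ = 39.83°; offset = 4.3·tan 39.83° = 3.587 m.
Σ offsets = 9.606 m.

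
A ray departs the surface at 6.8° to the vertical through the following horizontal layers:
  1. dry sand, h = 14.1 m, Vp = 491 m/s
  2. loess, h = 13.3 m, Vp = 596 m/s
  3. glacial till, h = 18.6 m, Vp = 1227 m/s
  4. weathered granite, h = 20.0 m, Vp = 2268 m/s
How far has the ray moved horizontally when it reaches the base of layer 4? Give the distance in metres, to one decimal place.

Apply Snell's law at each interface; in layer i the horizontal offset is hᵢ·tan θᵢ.
Layer 1: θ = 6.80°; offset = 14.1·tan 6.80° = 1.681 m.
Layer 2: sin θ = 596·sin 6.8°/491 = 0.1437, θ = 8.26°; offset = 13.3·tan 8.26° = 1.932 m.
Layer 3: sin θ = 1227·sin 6.8°/491 = 0.2959, θ = 17.21°; offset = 18.6·tan 17.21° = 5.762 m.
Layer 4: sin θ = 2268·sin 6.8°/491 = 0.5469, θ = 33.16°; offset = 20.0·tan 33.16° = 13.066 m.
Total horizontal offset = 22.440 m.

22.4 m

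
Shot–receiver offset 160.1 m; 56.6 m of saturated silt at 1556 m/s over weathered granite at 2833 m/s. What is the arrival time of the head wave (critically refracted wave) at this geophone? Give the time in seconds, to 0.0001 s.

θ_c = arcsin(V₁/V₂) = arcsin(1556/2833) = 33.31°, cos θ_c = 0.8357.
Intercept time tᵢ = 2h cos θ_c / V₁ = 2·56.6·0.8357/1556 = 0.06080 s.
t = x/V₂ + tᵢ = 160.1/2833 + 0.06080 = 0.11731 s.

0.1173 s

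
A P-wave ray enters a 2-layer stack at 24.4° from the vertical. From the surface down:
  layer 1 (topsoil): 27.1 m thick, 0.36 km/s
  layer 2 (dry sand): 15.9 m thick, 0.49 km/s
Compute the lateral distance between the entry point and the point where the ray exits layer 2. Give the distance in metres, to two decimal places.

23.10 m

p = sin θ₁/V₁ = sin 24.4°/0.36 = 1.1475e+00 s/km is conserved through the stack.
Layer 1: θ = 24.40°; offset = 27.1·tan 24.40° = 12.2931 m.
Layer 2: sin θ = p·0.49 = 0.5623 → θ = 34.21°; offset = 15.9·tan 34.21° = 10.8112 m.
Total horizontal offset = 23.1043 m.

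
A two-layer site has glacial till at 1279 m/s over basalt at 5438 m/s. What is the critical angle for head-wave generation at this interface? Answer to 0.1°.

Critical incidence: sin θ_c = V₁/V₂ = 1279/5438 = 0.2352.
θ_c = arcsin 0.2352 = 13.60°.

13.6°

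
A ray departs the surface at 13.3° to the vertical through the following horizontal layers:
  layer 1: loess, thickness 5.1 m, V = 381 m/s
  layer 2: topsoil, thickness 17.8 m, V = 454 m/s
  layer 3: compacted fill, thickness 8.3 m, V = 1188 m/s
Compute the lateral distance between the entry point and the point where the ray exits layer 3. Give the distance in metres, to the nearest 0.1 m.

14.8 m

p = sin θ₁/V₁ = sin 13.3°/381 = 6.0381e-04 s/m is conserved through the stack.
Layer 1: θ = 13.30°; offset = 5.1·tan 13.30° = 1.206 m.
Layer 2: sin θ = p·454 = 0.2741 → θ = 15.91°; offset = 17.8·tan 15.91° = 5.074 m.
Layer 3: sin θ = p·1188 = 0.7173 → θ = 45.83°; offset = 8.3·tan 45.83° = 8.545 m.
Total horizontal offset = 14.825 m.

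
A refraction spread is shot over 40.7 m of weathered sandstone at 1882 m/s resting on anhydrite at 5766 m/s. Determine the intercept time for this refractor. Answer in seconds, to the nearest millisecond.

tᵢ = 2h·√(V₂²−V₁²)/(V₁V₂).
√(V₂²−V₁²) = √(5766²−1882²) = 5450.2 m/s.
tᵢ = 2·40.7·5450.2/(1882·5766) = 0.04088 s.

0.041 s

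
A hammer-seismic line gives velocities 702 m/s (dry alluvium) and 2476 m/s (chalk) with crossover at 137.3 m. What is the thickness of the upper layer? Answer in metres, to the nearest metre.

51 m

x_cross = 2h·√((V₂+V₁)/(V₂−V₁)) → h = x_cross / (2·√((V₂+V₁)/(V₂−V₁))).
√((V₂+V₁)/(V₂−V₁)) = √((2476+702)/(2476−702)) = 1.3384.
h = 137.3 / (2·1.3384) = 51.29 m.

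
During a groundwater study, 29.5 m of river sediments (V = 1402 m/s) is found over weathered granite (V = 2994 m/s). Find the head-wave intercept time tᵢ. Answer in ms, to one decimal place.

θ_c = arcsin(V₁/V₂) = arcsin(1402/2994) = 27.92°; cos θ_c = 0.8836.
tᵢ = 2h·cos θ_c / V₁ = 2·29.5·0.8836 / 1402 = 0.03718 s.

37.2 ms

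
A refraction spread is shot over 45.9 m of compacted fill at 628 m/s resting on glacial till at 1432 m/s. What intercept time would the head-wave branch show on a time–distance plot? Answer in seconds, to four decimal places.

θ_c = arcsin(V₁/V₂) = arcsin(628/1432) = 26.01°; cos θ_c = 0.8987.
tᵢ = 2h·cos θ_c / V₁ = 2·45.9·0.8987 / 628 = 0.13137 s.

0.1314 s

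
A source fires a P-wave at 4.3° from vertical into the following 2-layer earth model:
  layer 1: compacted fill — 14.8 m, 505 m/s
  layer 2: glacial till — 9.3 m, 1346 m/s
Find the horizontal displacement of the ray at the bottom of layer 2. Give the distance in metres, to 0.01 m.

3.01 m

p = sin θ₁/V₁ = sin 4.3°/505 = 1.4847e-04 s/m is conserved through the stack.
Layer 1: θ = 4.30°; offset = 14.8·tan 4.30° = 1.1128 m.
Layer 2: sin θ = p·1346 = 0.1998 → θ = 11.53°; offset = 9.3·tan 11.53° = 1.8968 m.
Summing the layer offsets gives 3.0096 m.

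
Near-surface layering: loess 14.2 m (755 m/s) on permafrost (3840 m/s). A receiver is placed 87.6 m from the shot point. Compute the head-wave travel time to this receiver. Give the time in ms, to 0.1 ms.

t = x/V₂ + 2h·√(V₂²−V₁²)/(V₁V₂).
√(V₂²−V₁²) = √(3840²−755²) = 3765.0 m/s; delay term = 2·14.2·3765.0/(755·3840) = 0.03688 s.
t = 87.6/3840 + 0.03688 = 0.05969 s.

59.7 ms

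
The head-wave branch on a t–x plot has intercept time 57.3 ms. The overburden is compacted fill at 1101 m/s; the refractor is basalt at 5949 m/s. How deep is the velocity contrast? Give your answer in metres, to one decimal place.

32.1 m

h = tᵢ·V₁·V₂ / (2·√(V₂²−V₁²)).
√(V₂²−V₁²) = √(5949² − 1101²) = 5846.2 m/s.
h = 0.0573 s × 1101 × 5949 / (2 × 5846.2) = 32.10 m.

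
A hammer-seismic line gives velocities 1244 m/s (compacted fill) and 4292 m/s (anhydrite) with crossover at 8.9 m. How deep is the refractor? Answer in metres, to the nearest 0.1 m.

3.3 m

h = (x_cross/2)·√((V₂−V₁)/(V₂+V₁)).
(V₂−V₁)/(V₂+V₁) = (4292−1244)/(4292+1244) = 0.5506; √ = 0.7420.
h = (8.9/2)·0.7420 = 3.30 m.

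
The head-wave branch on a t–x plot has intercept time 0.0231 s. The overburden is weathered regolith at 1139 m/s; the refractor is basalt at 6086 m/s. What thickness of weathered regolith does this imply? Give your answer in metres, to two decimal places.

θ_c = arcsin(1139/6086) = 10.79°; cos θ_c = 0.9823.
tᵢ = 2h cos θ_c/V₁ ⇒ h = tᵢ·V₁/(2 cos θ_c) = 0.0231·1139/(2·0.9823) = 13.39 m.

13.39 m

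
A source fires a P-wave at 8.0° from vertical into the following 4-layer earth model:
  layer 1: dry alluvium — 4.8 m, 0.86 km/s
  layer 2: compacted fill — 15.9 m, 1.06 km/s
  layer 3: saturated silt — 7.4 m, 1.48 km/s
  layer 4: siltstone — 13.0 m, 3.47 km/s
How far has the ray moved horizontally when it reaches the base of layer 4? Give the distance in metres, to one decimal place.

14.1 m

p = sin θ₁/V₁ = sin 8.0°/0.86 = 1.6183e-01 s/km is conserved through the stack.
Layer 1: θ = 8.00°; offset = 4.8·tan 8.00° = 0.675 m.
Layer 2: sin θ = p·1.06 = 0.1715 → θ = 9.88°; offset = 15.9·tan 9.88° = 2.769 m.
Layer 3: sin θ = p·1.48 = 0.2395 → θ = 13.86°; offset = 7.4·tan 13.86° = 1.825 m.
Layer 4: sin θ = p·3.47 = 0.5615 → θ = 34.16°; offset = 13.0·tan 34.16° = 8.822 m.
Total horizontal offset = 14.091 m.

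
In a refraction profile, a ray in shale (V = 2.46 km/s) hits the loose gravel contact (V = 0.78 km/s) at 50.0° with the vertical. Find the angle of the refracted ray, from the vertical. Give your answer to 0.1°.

14.1°

Snell's law: sin θ₂ = (V₂/V₁)·sin θ₁ = (0.78/2.46)·sin 50.0° = 0.2429.
θ₂ = sin⁻¹(0.2429) = 14.06° (from vertical).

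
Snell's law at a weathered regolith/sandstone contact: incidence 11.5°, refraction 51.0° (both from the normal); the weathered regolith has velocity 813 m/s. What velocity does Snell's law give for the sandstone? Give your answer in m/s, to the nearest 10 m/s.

sin 11.5° = 0.1994; sin 51.0° = 0.7771.
V₂ = V₁·(sin θ₂/sin θ₁) = 813·(0.7771/0.1994) = 3169.11 m/s.

3170 m/s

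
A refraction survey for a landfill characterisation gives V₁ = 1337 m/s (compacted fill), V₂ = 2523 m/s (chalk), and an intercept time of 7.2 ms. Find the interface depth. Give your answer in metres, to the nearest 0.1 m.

5.7 m

θ_c = arcsin(1337/2523) = 32.00°; cos θ_c = 0.8480.
tᵢ = 2h cos θ_c/V₁ ⇒ h = tᵢ·V₁/(2 cos θ_c) = 0.0072·1337/(2·0.8480) = 5.68 m.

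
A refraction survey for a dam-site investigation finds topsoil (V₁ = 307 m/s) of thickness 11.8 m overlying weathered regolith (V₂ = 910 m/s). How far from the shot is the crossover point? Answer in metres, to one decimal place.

33.5 m

x_cross = 2h·√((V₂+V₁)/(V₂−V₁)).
(V₂+V₁)/(V₂−V₁) = (910+307)/(910−307) = 2.0182; √ = 1.4206.
x_cross = 2·11.8·1.4206 = 33.53 m.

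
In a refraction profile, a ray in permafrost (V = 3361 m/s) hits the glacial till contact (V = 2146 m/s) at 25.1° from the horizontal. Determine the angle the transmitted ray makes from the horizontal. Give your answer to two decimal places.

Convert to the normal: θ₁ = 90° − 25.1° = 64.9°.
sin θ₁/V₁ = sin θ₂/V₂ ⇒ sin θ₂ = 2146·sin 64.9°/3361 = 2146·0.9056/3361 = 0.5782.
θ₂ = arcsin 0.5782 = 35.32° from the normal.
From the interface: 90° − 35.32° = 54.68°.

54.68°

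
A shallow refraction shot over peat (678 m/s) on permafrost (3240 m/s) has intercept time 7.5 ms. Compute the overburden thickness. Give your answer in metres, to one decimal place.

2.6 m

θ_c = arcsin(678/3240) = 12.08°; cos θ_c = 0.9779.
tᵢ = 2h cos θ_c/V₁ ⇒ h = tᵢ·V₁/(2 cos θ_c) = 0.0075·678/(2·0.9779) = 2.60 m.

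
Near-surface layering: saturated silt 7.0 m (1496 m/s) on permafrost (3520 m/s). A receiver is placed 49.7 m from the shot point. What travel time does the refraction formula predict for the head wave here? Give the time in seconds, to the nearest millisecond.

0.023 s

θ_c = arcsin(V₁/V₂) = arcsin(1496/3520) = 25.15°, cos θ_c = 0.9052.
Intercept time tᵢ = 2h cos θ_c / V₁ = 2·7.0·0.9052/1496 = 0.00847 s.
t = x/V₂ + tᵢ = 49.7/3520 + 0.00847 = 0.02259 s.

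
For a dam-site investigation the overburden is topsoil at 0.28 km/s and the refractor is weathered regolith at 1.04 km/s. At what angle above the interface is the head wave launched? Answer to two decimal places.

74.38°

At critical incidence the refracted ray runs along the interface (θ₂ = 90°), so sin θ_c = V₁/V₂.
θ_c = arcsin(0.28/1.04) = arcsin 0.2692 = 15.62°.
Measured from the interface: 90° − 15.62° = 74.38°.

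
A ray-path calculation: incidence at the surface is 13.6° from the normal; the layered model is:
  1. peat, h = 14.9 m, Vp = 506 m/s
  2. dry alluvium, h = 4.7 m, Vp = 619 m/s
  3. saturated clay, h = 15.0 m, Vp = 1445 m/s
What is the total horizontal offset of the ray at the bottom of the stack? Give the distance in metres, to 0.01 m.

Ray parameter p = sin 13.6° / 506 m/s = 4.6471e-04 s/m.
Layer 1: θ = 13.60°; offset = 14.9·tan 13.60° = 3.6047 m.
Layer 2: sin θ = p·619 = 0.2877 → θ = 16.72°; offset = 4.7·tan 16.72° = 1.4116 m.
Layer 3: sin θ = p·1445 = 0.6715 → θ = 42.18°; offset = 15.0·tan 42.18° = 13.5931 m.
Summing the layer offsets gives 18.6095 m.

18.61 m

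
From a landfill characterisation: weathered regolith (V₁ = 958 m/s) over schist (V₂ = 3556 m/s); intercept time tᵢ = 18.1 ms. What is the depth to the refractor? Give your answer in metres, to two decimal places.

θ_c = arcsin(958/3556) = 15.63°; cos θ_c = 0.9630.
tᵢ = 2h cos θ_c/V₁ ⇒ h = tᵢ·V₁/(2 cos θ_c) = 0.0181·958/(2·0.9630) = 9.00 m.

9.00 m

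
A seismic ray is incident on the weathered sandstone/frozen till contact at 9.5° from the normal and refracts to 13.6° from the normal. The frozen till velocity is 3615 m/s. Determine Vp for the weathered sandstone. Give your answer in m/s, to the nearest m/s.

Snell's law: sin 9.5°/V₁ = sin 13.6°/V₂.
V₁ = V₂·sin 9.5°/sin 13.6° = 3615 × 0.7019 = 2537.39 m/s.

2537 m/s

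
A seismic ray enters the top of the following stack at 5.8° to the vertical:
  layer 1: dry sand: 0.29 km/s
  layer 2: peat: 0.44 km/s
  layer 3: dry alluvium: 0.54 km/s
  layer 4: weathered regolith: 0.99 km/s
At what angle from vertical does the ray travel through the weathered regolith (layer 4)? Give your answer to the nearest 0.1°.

Snell's law across each interface conserves sin θ / V, so sin θ_4 = V_4·sin θ₁/V₁.
sin θ_4 = 0.99 × sin 5.8° / 0.29 = 0.3450.
θ_4 = arcsin 0.3450 = 20.18°.

20.2°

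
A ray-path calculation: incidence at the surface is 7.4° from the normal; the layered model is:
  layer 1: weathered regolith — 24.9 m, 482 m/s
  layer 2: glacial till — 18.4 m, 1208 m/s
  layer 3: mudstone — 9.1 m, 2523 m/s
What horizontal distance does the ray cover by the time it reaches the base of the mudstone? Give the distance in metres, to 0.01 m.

p = sin θ₁/V₁ = sin 7.4°/482 = 2.6721e-04 s/m is conserved through the stack.
Layer 1: θ = 7.40°; offset = 24.9·tan 7.40° = 3.2339 m.
Layer 2: sin θ = p·1208 = 0.3228 → θ = 18.83°; offset = 18.4·tan 18.83° = 6.2753 m.
Layer 3: sin θ = p·2523 = 0.6742 → θ = 42.39°; offset = 9.1·tan 42.39° = 8.3065 m.
Σ offsets = 17.8157 m.

17.82 m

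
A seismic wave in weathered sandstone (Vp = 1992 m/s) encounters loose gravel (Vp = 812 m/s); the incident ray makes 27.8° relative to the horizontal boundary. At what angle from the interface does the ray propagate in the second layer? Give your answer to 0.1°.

68.9°

Convert to the normal: θ₁ = 90° − 27.8° = 62.2°.
Snell's law: sin θ₂ = (V₂/V₁)·sin θ₁ = (812/1992)·sin 62.2° = 0.3606.
θ₂ = arcsin 0.3606 = 21.14° from the normal.
From the interface: 90° − 21.14° = 68.86°.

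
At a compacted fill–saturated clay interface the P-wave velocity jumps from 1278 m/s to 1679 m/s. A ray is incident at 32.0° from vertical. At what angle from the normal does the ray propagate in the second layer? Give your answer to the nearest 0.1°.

44.1°

sin θ₁/V₁ = sin θ₂/V₂ ⇒ sin θ₂ = 1679·sin 32.0°/1278 = 1679·0.5299/1278 = 0.6962.
θ₂ = sin⁻¹(0.6962) = 44.12° (from vertical).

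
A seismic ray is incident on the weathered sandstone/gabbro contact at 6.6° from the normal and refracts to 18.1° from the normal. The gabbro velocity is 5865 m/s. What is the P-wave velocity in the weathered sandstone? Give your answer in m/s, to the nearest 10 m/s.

Snell's law: sin 6.6°/V₁ = sin 18.1°/V₂.
V₁ = V₂·sin 6.6°/sin 18.1° = 5865 × 0.3700 = 2169.80 m/s.

2170 m/s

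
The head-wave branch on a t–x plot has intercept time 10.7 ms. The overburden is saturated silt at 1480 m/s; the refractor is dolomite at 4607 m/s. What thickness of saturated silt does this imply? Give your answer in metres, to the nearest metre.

θ_c = arcsin(1480/4607) = 18.74°; cos θ_c = 0.9470.
tᵢ = 2h cos θ_c/V₁ ⇒ h = tᵢ·V₁/(2 cos θ_c) = 0.0107·1480/(2·0.9470) = 8.36 m.

8 m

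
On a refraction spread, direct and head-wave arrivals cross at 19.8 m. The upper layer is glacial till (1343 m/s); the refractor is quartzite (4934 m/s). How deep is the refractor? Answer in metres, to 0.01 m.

h = (x_cross/2)·√((V₂−V₁)/(V₂+V₁)).
(V₂−V₁)/(V₂+V₁) = (4934−1343)/(4934+1343) = 0.5721; √ = 0.7564.
h = (19.8/2)·0.7564 = 7.49 m.

7.49 m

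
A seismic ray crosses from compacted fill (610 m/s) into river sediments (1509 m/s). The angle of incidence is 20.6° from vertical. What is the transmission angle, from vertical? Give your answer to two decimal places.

60.50°

sin θ₁/V₁ = sin θ₂/V₂ ⇒ sin θ₂ = 1509·sin 20.6°/610 = 1509·0.3518/610 = 0.8704.
θ₂ = sin⁻¹(0.8704) = 60.50° (from vertical).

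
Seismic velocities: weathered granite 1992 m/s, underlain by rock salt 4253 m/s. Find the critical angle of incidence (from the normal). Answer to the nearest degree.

At critical incidence the refracted ray runs along the interface (θ₂ = 90°), so sin θ_c = V₁/V₂.
θ_c = arcsin(1992/4253) = arcsin 0.4684 = 27.93°.

28°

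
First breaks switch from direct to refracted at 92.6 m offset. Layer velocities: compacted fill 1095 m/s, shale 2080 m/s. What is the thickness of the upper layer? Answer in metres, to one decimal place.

25.8 m

h = (x_cross/2)·√((V₂−V₁)/(V₂+V₁)).
(V₂−V₁)/(V₂+V₁) = (2080−1095)/(2080+1095) = 0.3102; √ = 0.5570.
h = (92.6/2)·0.5570 = 25.79 m.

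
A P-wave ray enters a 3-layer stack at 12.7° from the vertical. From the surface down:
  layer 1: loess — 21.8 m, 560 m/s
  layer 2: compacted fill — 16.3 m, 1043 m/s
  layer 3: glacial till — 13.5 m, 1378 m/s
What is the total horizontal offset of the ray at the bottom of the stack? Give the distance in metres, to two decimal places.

20.91 m

Apply Snell's law at each interface; in layer i the horizontal offset is hᵢ·tan θᵢ.
Layer 1: θ = 12.70°; offset = 21.8·tan 12.70° = 4.9128 m.
Layer 2: sin θ = 1043·sin 12.7°/560 = 0.4095, θ = 24.17°; offset = 16.3·tan 24.17° = 7.3156 m.
Layer 3: sin θ = 1378·sin 12.7°/560 = 0.5410, θ = 32.75°; offset = 13.5·tan 32.75° = 8.6836 m.
Summing the layer offsets gives 20.9121 m.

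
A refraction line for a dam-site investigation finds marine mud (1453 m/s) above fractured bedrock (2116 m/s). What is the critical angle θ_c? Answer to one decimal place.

Critical incidence: sin θ_c = V₁/V₂ = 1453/2116 = 0.6867.
θ_c = arcsin 0.6867 = 43.37°.

43.4°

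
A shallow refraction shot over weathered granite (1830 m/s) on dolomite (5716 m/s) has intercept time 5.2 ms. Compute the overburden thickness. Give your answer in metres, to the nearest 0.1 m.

5.0 m

h = tᵢ·V₁·V₂ / (2·√(V₂²−V₁²)).
√(V₂²−V₁²) = √(5716² − 1830²) = 5415.1 m/s.
h = 0.0052 s × 1830 × 5716 / (2 × 5415.1) = 5.02 m.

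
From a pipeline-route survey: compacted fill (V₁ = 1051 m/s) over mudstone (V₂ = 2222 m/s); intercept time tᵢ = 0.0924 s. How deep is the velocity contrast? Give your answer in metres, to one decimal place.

55.1 m

θ_c = arcsin(1051/2222) = 28.23°; cos θ_c = 0.8811.
tᵢ = 2h cos θ_c/V₁ ⇒ h = tᵢ·V₁/(2 cos θ_c) = 0.0924·1051/(2·0.8811) = 55.11 m.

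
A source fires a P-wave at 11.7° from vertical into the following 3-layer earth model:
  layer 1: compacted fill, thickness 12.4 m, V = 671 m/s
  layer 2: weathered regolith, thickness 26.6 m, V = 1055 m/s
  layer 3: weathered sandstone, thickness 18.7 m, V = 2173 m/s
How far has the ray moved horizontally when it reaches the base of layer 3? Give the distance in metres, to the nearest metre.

Ray parameter p = sin 11.7° / 671 m/s = 3.0222e-04 s/m.
Layer 1: θ = 11.70°; offset = 12.4·tan 11.70° = 2.568 m.
Layer 2: sin θ = p·1055 = 0.3188 → θ = 18.59°; offset = 26.6·tan 18.59° = 8.948 m.
Layer 3: sin θ = p·2173 = 0.6567 → θ = 41.05°; offset = 18.7·tan 41.05° = 16.284 m.
Summing the layer offsets gives 27.800 m.

28 m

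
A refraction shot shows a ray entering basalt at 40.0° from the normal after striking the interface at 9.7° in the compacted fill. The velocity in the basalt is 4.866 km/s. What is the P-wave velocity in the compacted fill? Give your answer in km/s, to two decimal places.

Snell's law: sin 9.7°/V₁ = sin 40.0°/V₂.
V₁ = V₂·sin 9.7°/sin 40.0° = 4.866 × 0.2621 = 1.28 km/s.

1.28 km/s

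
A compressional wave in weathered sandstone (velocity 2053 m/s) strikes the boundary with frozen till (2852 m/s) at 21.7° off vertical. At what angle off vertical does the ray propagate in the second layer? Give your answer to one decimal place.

30.9°

Snell's law: sin θ₂ = (V₂/V₁)·sin θ₁ = (2852/2053)·sin 21.7° = 0.5136.
θ₂ = arcsin 0.5136 = 30.91° from the normal.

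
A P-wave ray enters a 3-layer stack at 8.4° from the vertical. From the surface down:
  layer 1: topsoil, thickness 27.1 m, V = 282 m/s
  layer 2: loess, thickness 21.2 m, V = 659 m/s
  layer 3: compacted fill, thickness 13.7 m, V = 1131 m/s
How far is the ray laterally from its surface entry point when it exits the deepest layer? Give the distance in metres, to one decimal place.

p = sin θ₁/V₁ = sin 8.4°/282 = 5.1802e-04 s/m is conserved through the stack.
Layer 1: θ = 8.40°; offset = 27.1·tan 8.40° = 4.002 m.
Layer 2: sin θ = p·659 = 0.3414 → θ = 19.96°; offset = 21.2·tan 19.96° = 7.700 m.
Layer 3: sin θ = p·1131 = 0.5859 → θ = 35.87°; offset = 13.7·tan 35.87° = 9.905 m.
Total horizontal offset = 21.606 m.

21.6 m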